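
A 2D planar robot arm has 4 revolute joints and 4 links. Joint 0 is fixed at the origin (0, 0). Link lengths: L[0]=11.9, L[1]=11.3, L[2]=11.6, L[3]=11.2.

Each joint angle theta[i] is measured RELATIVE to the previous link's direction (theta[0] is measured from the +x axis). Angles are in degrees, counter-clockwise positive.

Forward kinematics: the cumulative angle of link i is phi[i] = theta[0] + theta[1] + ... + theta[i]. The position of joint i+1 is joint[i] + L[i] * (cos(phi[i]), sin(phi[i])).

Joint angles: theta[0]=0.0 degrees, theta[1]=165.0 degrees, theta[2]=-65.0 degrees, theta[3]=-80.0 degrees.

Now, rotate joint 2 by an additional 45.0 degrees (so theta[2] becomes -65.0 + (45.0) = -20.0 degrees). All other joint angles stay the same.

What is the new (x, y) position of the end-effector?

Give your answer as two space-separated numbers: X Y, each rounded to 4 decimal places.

joint[0] = (0.0000, 0.0000)  (base)
link 0: phi[0] = 0 = 0 deg
  cos(0 deg) = 1.0000, sin(0 deg) = 0.0000
  joint[1] = (0.0000, 0.0000) + 11.9 * (1.0000, 0.0000) = (0.0000 + 11.9000, 0.0000 + 0.0000) = (11.9000, 0.0000)
link 1: phi[1] = 0 + 165 = 165 deg
  cos(165 deg) = -0.9659, sin(165 deg) = 0.2588
  joint[2] = (11.9000, 0.0000) + 11.3 * (-0.9659, 0.2588) = (11.9000 + -10.9150, 0.0000 + 2.9247) = (0.9850, 2.9247)
link 2: phi[2] = 0 + 165 + -20 = 145 deg
  cos(145 deg) = -0.8192, sin(145 deg) = 0.5736
  joint[3] = (0.9850, 2.9247) + 11.6 * (-0.8192, 0.5736) = (0.9850 + -9.5022, 2.9247 + 6.6535) = (-8.5171, 9.5781)
link 3: phi[3] = 0 + 165 + -20 + -80 = 65 deg
  cos(65 deg) = 0.4226, sin(65 deg) = 0.9063
  joint[4] = (-8.5171, 9.5781) + 11.2 * (0.4226, 0.9063) = (-8.5171 + 4.7333, 9.5781 + 10.1506) = (-3.7838, 19.7288)
End effector: (-3.7838, 19.7288)

Answer: -3.7838 19.7288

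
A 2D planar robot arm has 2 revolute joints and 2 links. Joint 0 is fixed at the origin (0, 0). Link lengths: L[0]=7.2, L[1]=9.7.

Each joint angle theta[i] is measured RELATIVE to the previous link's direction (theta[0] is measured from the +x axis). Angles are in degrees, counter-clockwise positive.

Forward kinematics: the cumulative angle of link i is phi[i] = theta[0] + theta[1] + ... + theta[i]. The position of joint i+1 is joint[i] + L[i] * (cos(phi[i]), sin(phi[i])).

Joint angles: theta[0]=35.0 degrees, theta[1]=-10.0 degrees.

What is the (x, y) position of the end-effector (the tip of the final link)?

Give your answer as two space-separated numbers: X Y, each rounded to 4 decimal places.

Answer: 14.6891 8.2291

Derivation:
joint[0] = (0.0000, 0.0000)  (base)
link 0: phi[0] = 35 = 35 deg
  cos(35 deg) = 0.8192, sin(35 deg) = 0.5736
  joint[1] = (0.0000, 0.0000) + 7.2 * (0.8192, 0.5736) = (0.0000 + 5.8979, 0.0000 + 4.1298) = (5.8979, 4.1298)
link 1: phi[1] = 35 + -10 = 25 deg
  cos(25 deg) = 0.9063, sin(25 deg) = 0.4226
  joint[2] = (5.8979, 4.1298) + 9.7 * (0.9063, 0.4226) = (5.8979 + 8.7912, 4.1298 + 4.0994) = (14.6891, 8.2291)
End effector: (14.6891, 8.2291)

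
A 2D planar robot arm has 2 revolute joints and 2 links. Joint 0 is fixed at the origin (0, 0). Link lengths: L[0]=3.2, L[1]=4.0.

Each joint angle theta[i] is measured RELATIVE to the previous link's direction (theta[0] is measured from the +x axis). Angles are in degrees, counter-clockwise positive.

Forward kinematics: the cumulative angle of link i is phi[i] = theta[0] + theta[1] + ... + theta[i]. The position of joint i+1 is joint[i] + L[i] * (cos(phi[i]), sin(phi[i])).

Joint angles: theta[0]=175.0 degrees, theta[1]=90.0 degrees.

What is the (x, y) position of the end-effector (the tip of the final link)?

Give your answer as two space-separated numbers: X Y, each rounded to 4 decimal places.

joint[0] = (0.0000, 0.0000)  (base)
link 0: phi[0] = 175 = 175 deg
  cos(175 deg) = -0.9962, sin(175 deg) = 0.0872
  joint[1] = (0.0000, 0.0000) + 3.2 * (-0.9962, 0.0872) = (0.0000 + -3.1878, 0.0000 + 0.2789) = (-3.1878, 0.2789)
link 1: phi[1] = 175 + 90 = 265 deg
  cos(265 deg) = -0.0872, sin(265 deg) = -0.9962
  joint[2] = (-3.1878, 0.2789) + 4 * (-0.0872, -0.9962) = (-3.1878 + -0.3486, 0.2789 + -3.9848) = (-3.5364, -3.7059)
End effector: (-3.5364, -3.7059)

Answer: -3.5364 -3.7059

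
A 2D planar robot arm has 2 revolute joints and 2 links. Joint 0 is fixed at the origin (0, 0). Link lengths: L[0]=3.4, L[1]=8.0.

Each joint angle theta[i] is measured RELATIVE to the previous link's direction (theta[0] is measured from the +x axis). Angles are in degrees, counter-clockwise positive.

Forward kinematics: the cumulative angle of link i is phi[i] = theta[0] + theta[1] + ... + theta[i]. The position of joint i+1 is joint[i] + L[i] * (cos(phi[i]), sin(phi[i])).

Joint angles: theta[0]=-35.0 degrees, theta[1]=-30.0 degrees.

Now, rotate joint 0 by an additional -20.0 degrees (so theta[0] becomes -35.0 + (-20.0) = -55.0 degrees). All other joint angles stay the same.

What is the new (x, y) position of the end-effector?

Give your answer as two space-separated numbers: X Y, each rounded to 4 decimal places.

joint[0] = (0.0000, 0.0000)  (base)
link 0: phi[0] = -55 = -55 deg
  cos(-55 deg) = 0.5736, sin(-55 deg) = -0.8192
  joint[1] = (0.0000, 0.0000) + 3.4 * (0.5736, -0.8192) = (0.0000 + 1.9502, 0.0000 + -2.7851) = (1.9502, -2.7851)
link 1: phi[1] = -55 + -30 = -85 deg
  cos(-85 deg) = 0.0872, sin(-85 deg) = -0.9962
  joint[2] = (1.9502, -2.7851) + 8 * (0.0872, -0.9962) = (1.9502 + 0.6972, -2.7851 + -7.9696) = (2.6474, -10.7547)
End effector: (2.6474, -10.7547)

Answer: 2.6474 -10.7547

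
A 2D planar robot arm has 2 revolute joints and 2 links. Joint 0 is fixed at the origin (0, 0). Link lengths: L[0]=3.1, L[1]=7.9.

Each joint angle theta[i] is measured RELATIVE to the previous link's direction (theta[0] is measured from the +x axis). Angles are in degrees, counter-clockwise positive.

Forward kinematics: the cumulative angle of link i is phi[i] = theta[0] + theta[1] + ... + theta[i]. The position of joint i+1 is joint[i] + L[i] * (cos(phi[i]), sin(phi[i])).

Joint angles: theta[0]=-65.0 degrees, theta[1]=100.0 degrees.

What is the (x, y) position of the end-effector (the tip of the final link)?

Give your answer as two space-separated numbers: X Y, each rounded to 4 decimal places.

Answer: 7.7814 1.7217

Derivation:
joint[0] = (0.0000, 0.0000)  (base)
link 0: phi[0] = -65 = -65 deg
  cos(-65 deg) = 0.4226, sin(-65 deg) = -0.9063
  joint[1] = (0.0000, 0.0000) + 3.1 * (0.4226, -0.9063) = (0.0000 + 1.3101, 0.0000 + -2.8096) = (1.3101, -2.8096)
link 1: phi[1] = -65 + 100 = 35 deg
  cos(35 deg) = 0.8192, sin(35 deg) = 0.5736
  joint[2] = (1.3101, -2.8096) + 7.9 * (0.8192, 0.5736) = (1.3101 + 6.4713, -2.8096 + 4.5313) = (7.7814, 1.7217)
End effector: (7.7814, 1.7217)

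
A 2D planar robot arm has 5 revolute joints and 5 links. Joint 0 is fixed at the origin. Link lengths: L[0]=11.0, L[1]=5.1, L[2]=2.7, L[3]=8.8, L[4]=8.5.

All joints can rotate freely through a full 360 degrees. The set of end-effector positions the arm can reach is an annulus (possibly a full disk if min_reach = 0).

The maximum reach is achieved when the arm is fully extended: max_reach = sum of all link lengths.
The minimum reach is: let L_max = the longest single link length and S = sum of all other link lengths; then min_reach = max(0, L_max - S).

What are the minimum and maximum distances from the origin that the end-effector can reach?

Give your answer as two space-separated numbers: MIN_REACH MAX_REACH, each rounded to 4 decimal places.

Answer: 0.0000 36.1000

Derivation:
Link lengths: [11.0, 5.1, 2.7, 8.8, 8.5]
max_reach = 11 + 5.1 + 2.7 + 8.8 + 8.5 = 36.1
L_max = max([11.0, 5.1, 2.7, 8.8, 8.5]) = 11
S (sum of others) = 36.1 - 11 = 25.1
min_reach = max(0, 11 - 25.1) = max(0, -14.1) = 0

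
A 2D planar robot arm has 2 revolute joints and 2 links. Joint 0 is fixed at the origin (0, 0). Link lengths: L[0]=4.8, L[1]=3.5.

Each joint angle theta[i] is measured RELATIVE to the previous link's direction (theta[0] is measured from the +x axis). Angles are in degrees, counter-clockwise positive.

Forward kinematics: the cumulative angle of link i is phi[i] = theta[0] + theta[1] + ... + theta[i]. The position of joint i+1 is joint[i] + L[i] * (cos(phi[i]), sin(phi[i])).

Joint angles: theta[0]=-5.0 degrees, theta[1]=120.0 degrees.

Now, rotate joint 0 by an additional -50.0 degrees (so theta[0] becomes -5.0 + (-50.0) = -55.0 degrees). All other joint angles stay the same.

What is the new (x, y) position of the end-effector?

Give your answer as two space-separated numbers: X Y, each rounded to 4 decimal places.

Answer: 4.2323 -0.7599

Derivation:
joint[0] = (0.0000, 0.0000)  (base)
link 0: phi[0] = -55 = -55 deg
  cos(-55 deg) = 0.5736, sin(-55 deg) = -0.8192
  joint[1] = (0.0000, 0.0000) + 4.8 * (0.5736, -0.8192) = (0.0000 + 2.7532, 0.0000 + -3.9319) = (2.7532, -3.9319)
link 1: phi[1] = -55 + 120 = 65 deg
  cos(65 deg) = 0.4226, sin(65 deg) = 0.9063
  joint[2] = (2.7532, -3.9319) + 3.5 * (0.4226, 0.9063) = (2.7532 + 1.4792, -3.9319 + 3.1721) = (4.2323, -0.7599)
End effector: (4.2323, -0.7599)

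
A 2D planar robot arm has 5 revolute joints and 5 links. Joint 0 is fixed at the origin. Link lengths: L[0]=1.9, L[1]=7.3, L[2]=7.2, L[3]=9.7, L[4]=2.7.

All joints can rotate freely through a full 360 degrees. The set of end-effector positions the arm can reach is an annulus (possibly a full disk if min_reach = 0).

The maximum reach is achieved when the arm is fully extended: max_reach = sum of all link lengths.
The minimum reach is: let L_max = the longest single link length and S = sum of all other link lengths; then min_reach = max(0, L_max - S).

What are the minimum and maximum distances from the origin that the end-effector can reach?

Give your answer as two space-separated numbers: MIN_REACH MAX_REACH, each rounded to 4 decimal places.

Answer: 0.0000 28.8000

Derivation:
Link lengths: [1.9, 7.3, 7.2, 9.7, 2.7]
max_reach = 1.9 + 7.3 + 7.2 + 9.7 + 2.7 = 28.8
L_max = max([1.9, 7.3, 7.2, 9.7, 2.7]) = 9.7
S (sum of others) = 28.8 - 9.7 = 19.1
min_reach = max(0, 9.7 - 19.1) = max(0, -9.4) = 0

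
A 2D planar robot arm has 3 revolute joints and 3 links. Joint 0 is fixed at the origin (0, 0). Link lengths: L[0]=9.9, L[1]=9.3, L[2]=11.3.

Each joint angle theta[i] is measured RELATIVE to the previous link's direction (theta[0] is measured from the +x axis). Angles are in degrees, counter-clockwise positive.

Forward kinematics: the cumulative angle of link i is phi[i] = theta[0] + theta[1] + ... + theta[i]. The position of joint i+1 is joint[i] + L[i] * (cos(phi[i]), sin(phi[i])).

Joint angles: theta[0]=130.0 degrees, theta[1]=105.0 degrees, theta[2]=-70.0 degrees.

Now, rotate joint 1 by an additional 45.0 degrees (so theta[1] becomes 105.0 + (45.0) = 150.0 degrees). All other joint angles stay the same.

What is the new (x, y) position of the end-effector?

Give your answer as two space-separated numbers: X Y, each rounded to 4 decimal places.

joint[0] = (0.0000, 0.0000)  (base)
link 0: phi[0] = 130 = 130 deg
  cos(130 deg) = -0.6428, sin(130 deg) = 0.7660
  joint[1] = (0.0000, 0.0000) + 9.9 * (-0.6428, 0.7660) = (0.0000 + -6.3636, 0.0000 + 7.5838) = (-6.3636, 7.5838)
link 1: phi[1] = 130 + 150 = 280 deg
  cos(280 deg) = 0.1736, sin(280 deg) = -0.9848
  joint[2] = (-6.3636, 7.5838) + 9.3 * (0.1736, -0.9848) = (-6.3636 + 1.6149, 7.5838 + -9.1587) = (-4.7487, -1.5749)
link 2: phi[2] = 130 + 150 + -70 = 210 deg
  cos(210 deg) = -0.8660, sin(210 deg) = -0.5000
  joint[3] = (-4.7487, -1.5749) + 11.3 * (-0.8660, -0.5000) = (-4.7487 + -9.7861, -1.5749 + -5.6500) = (-14.5348, -7.2249)
End effector: (-14.5348, -7.2249)

Answer: -14.5348 -7.2249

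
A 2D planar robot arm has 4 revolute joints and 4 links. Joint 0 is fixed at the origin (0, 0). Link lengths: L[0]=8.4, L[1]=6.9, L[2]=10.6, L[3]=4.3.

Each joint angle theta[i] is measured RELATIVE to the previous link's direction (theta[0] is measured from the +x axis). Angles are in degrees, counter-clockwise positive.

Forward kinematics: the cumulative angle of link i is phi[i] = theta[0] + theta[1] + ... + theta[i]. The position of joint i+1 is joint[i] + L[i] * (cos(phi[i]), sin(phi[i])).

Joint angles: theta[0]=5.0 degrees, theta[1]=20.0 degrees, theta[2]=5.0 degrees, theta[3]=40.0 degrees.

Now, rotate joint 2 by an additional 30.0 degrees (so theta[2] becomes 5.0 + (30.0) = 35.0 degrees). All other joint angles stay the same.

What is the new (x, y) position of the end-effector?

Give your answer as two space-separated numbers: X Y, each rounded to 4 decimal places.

joint[0] = (0.0000, 0.0000)  (base)
link 0: phi[0] = 5 = 5 deg
  cos(5 deg) = 0.9962, sin(5 deg) = 0.0872
  joint[1] = (0.0000, 0.0000) + 8.4 * (0.9962, 0.0872) = (0.0000 + 8.3680, 0.0000 + 0.7321) = (8.3680, 0.7321)
link 1: phi[1] = 5 + 20 = 25 deg
  cos(25 deg) = 0.9063, sin(25 deg) = 0.4226
  joint[2] = (8.3680, 0.7321) + 6.9 * (0.9063, 0.4226) = (8.3680 + 6.2535, 0.7321 + 2.9161) = (14.6216, 3.6482)
link 2: phi[2] = 5 + 20 + 35 = 60 deg
  cos(60 deg) = 0.5000, sin(60 deg) = 0.8660
  joint[3] = (14.6216, 3.6482) + 10.6 * (0.5000, 0.8660) = (14.6216 + 5.3000, 3.6482 + 9.1799) = (19.9216, 12.8280)
link 3: phi[3] = 5 + 20 + 35 + 40 = 100 deg
  cos(100 deg) = -0.1736, sin(100 deg) = 0.9848
  joint[4] = (19.9216, 12.8280) + 4.3 * (-0.1736, 0.9848) = (19.9216 + -0.7467, 12.8280 + 4.2347) = (19.1749, 17.0627)
End effector: (19.1749, 17.0627)

Answer: 19.1749 17.0627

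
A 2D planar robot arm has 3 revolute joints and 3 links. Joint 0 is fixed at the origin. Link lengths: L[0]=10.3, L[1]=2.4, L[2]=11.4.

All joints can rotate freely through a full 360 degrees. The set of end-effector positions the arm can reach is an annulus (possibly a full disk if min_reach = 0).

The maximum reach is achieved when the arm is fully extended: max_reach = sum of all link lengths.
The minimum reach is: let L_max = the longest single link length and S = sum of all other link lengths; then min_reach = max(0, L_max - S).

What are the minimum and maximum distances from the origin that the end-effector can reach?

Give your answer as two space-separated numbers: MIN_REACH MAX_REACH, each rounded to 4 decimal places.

Answer: 0.0000 24.1000

Derivation:
Link lengths: [10.3, 2.4, 11.4]
max_reach = 10.3 + 2.4 + 11.4 = 24.1
L_max = max([10.3, 2.4, 11.4]) = 11.4
S (sum of others) = 24.1 - 11.4 = 12.7
min_reach = max(0, 11.4 - 12.7) = max(0, -1.3) = 0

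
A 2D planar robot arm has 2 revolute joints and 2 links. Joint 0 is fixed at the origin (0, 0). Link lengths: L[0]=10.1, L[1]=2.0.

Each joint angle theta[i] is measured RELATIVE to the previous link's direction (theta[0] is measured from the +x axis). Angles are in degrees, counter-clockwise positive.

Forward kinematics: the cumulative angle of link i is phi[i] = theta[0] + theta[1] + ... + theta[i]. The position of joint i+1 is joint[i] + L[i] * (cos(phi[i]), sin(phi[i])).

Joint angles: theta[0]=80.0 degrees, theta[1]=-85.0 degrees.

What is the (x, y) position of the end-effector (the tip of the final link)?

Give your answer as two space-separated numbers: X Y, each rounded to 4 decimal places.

Answer: 3.7462 9.7722

Derivation:
joint[0] = (0.0000, 0.0000)  (base)
link 0: phi[0] = 80 = 80 deg
  cos(80 deg) = 0.1736, sin(80 deg) = 0.9848
  joint[1] = (0.0000, 0.0000) + 10.1 * (0.1736, 0.9848) = (0.0000 + 1.7538, 0.0000 + 9.9466) = (1.7538, 9.9466)
link 1: phi[1] = 80 + -85 = -5 deg
  cos(-5 deg) = 0.9962, sin(-5 deg) = -0.0872
  joint[2] = (1.7538, 9.9466) + 2 * (0.9962, -0.0872) = (1.7538 + 1.9924, 9.9466 + -0.1743) = (3.7462, 9.7722)
End effector: (3.7462, 9.7722)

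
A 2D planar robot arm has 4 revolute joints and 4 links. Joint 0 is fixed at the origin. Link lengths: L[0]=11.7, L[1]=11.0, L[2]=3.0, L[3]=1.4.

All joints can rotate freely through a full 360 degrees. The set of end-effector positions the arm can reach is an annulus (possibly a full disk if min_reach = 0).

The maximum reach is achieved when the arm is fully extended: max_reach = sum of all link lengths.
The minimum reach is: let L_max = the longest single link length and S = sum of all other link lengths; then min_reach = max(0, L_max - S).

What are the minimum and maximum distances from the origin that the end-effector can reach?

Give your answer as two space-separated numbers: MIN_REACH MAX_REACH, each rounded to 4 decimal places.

Answer: 0.0000 27.1000

Derivation:
Link lengths: [11.7, 11.0, 3.0, 1.4]
max_reach = 11.7 + 11 + 3 + 1.4 = 27.1
L_max = max([11.7, 11.0, 3.0, 1.4]) = 11.7
S (sum of others) = 27.1 - 11.7 = 15.4
min_reach = max(0, 11.7 - 15.4) = max(0, -3.7) = 0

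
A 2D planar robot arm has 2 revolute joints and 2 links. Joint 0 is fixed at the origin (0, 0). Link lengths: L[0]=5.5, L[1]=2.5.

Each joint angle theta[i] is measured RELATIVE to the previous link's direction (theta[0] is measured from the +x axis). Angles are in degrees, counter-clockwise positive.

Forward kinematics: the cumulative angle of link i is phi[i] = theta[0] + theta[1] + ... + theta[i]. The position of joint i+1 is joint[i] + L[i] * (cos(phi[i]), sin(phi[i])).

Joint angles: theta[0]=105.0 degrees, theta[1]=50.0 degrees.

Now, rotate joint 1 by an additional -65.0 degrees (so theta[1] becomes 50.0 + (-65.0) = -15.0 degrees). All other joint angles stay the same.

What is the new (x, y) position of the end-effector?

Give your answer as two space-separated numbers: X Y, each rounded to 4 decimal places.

Answer: -1.4235 7.8126

Derivation:
joint[0] = (0.0000, 0.0000)  (base)
link 0: phi[0] = 105 = 105 deg
  cos(105 deg) = -0.2588, sin(105 deg) = 0.9659
  joint[1] = (0.0000, 0.0000) + 5.5 * (-0.2588, 0.9659) = (0.0000 + -1.4235, 0.0000 + 5.3126) = (-1.4235, 5.3126)
link 1: phi[1] = 105 + -15 = 90 deg
  cos(90 deg) = 0.0000, sin(90 deg) = 1.0000
  joint[2] = (-1.4235, 5.3126) + 2.5 * (0.0000, 1.0000) = (-1.4235 + 0.0000, 5.3126 + 2.5000) = (-1.4235, 7.8126)
End effector: (-1.4235, 7.8126)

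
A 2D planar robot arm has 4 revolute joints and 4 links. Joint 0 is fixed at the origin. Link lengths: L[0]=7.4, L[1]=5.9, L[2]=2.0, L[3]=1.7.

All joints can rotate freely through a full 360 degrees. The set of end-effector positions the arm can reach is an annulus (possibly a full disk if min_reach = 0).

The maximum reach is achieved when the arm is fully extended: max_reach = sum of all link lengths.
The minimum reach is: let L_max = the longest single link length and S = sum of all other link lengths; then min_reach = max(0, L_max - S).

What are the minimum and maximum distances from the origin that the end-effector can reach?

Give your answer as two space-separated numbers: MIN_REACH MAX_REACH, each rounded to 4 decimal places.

Link lengths: [7.4, 5.9, 2.0, 1.7]
max_reach = 7.4 + 5.9 + 2 + 1.7 = 17
L_max = max([7.4, 5.9, 2.0, 1.7]) = 7.4
S (sum of others) = 17 - 7.4 = 9.6
min_reach = max(0, 7.4 - 9.6) = max(0, -2.2) = 0

Answer: 0.0000 17.0000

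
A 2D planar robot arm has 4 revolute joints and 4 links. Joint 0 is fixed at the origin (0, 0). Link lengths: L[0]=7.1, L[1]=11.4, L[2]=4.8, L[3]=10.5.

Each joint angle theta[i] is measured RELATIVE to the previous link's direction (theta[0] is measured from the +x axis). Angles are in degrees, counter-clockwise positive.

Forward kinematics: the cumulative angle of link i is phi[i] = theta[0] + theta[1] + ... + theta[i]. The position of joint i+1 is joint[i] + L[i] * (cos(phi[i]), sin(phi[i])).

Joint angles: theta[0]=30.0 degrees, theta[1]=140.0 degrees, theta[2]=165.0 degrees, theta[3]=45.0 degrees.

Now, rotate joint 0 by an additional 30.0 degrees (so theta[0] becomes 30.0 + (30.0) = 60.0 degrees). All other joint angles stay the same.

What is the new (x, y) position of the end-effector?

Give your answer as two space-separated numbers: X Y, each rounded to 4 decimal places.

Answer: 4.3685 10.7116

Derivation:
joint[0] = (0.0000, 0.0000)  (base)
link 0: phi[0] = 60 = 60 deg
  cos(60 deg) = 0.5000, sin(60 deg) = 0.8660
  joint[1] = (0.0000, 0.0000) + 7.1 * (0.5000, 0.8660) = (0.0000 + 3.5500, 0.0000 + 6.1488) = (3.5500, 6.1488)
link 1: phi[1] = 60 + 140 = 200 deg
  cos(200 deg) = -0.9397, sin(200 deg) = -0.3420
  joint[2] = (3.5500, 6.1488) + 11.4 * (-0.9397, -0.3420) = (3.5500 + -10.7125, 6.1488 + -3.8990) = (-7.1625, 2.2498)
link 2: phi[2] = 60 + 140 + 165 = 365 deg
  cos(365 deg) = 0.9962, sin(365 deg) = 0.0872
  joint[3] = (-7.1625, 2.2498) + 4.8 * (0.9962, 0.0872) = (-7.1625 + 4.7817, 2.2498 + 0.4183) = (-2.3808, 2.6681)
link 3: phi[3] = 60 + 140 + 165 + 45 = 410 deg
  cos(410 deg) = 0.6428, sin(410 deg) = 0.7660
  joint[4] = (-2.3808, 2.6681) + 10.5 * (0.6428, 0.7660) = (-2.3808 + 6.7493, 2.6681 + 8.0435) = (4.3685, 10.7116)
End effector: (4.3685, 10.7116)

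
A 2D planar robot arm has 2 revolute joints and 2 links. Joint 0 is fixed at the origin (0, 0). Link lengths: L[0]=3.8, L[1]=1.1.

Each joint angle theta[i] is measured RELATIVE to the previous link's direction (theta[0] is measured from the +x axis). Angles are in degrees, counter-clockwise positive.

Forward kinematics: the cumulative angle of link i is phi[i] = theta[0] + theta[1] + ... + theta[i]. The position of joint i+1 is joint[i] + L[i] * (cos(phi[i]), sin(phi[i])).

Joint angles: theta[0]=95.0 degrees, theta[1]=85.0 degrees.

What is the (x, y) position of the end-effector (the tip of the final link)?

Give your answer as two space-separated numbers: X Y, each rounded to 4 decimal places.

Answer: -1.4312 3.7855

Derivation:
joint[0] = (0.0000, 0.0000)  (base)
link 0: phi[0] = 95 = 95 deg
  cos(95 deg) = -0.0872, sin(95 deg) = 0.9962
  joint[1] = (0.0000, 0.0000) + 3.8 * (-0.0872, 0.9962) = (0.0000 + -0.3312, 0.0000 + 3.7855) = (-0.3312, 3.7855)
link 1: phi[1] = 95 + 85 = 180 deg
  cos(180 deg) = -1.0000, sin(180 deg) = 0.0000
  joint[2] = (-0.3312, 3.7855) + 1.1 * (-1.0000, 0.0000) = (-0.3312 + -1.1000, 3.7855 + 0.0000) = (-1.4312, 3.7855)
End effector: (-1.4312, 3.7855)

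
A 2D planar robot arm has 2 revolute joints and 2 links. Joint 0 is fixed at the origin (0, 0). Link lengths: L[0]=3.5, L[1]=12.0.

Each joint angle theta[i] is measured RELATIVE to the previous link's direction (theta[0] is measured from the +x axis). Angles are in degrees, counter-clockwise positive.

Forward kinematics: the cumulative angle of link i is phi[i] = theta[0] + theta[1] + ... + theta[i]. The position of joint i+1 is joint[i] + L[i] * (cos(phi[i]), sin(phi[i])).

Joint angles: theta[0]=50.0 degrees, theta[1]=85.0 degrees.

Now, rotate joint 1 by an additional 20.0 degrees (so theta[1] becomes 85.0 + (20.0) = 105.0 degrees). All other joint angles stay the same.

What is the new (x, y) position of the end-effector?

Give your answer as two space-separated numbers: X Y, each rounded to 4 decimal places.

joint[0] = (0.0000, 0.0000)  (base)
link 0: phi[0] = 50 = 50 deg
  cos(50 deg) = 0.6428, sin(50 deg) = 0.7660
  joint[1] = (0.0000, 0.0000) + 3.5 * (0.6428, 0.7660) = (0.0000 + 2.2498, 0.0000 + 2.6812) = (2.2498, 2.6812)
link 1: phi[1] = 50 + 105 = 155 deg
  cos(155 deg) = -0.9063, sin(155 deg) = 0.4226
  joint[2] = (2.2498, 2.6812) + 12 * (-0.9063, 0.4226) = (2.2498 + -10.8757, 2.6812 + 5.0714) = (-8.6259, 7.7526)
End effector: (-8.6259, 7.7526)

Answer: -8.6259 7.7526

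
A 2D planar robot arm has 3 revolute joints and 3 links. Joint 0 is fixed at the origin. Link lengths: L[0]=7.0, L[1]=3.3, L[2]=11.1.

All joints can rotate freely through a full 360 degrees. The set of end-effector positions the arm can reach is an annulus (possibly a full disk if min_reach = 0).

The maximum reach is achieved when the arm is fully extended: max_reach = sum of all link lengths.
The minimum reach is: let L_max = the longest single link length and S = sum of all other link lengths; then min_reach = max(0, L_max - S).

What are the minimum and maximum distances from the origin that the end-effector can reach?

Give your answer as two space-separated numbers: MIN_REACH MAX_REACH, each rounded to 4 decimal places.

Link lengths: [7.0, 3.3, 11.1]
max_reach = 7 + 3.3 + 11.1 = 21.4
L_max = max([7.0, 3.3, 11.1]) = 11.1
S (sum of others) = 21.4 - 11.1 = 10.3
min_reach = max(0, 11.1 - 10.3) = max(0, 0.8) = 0.8

Answer: 0.8000 21.4000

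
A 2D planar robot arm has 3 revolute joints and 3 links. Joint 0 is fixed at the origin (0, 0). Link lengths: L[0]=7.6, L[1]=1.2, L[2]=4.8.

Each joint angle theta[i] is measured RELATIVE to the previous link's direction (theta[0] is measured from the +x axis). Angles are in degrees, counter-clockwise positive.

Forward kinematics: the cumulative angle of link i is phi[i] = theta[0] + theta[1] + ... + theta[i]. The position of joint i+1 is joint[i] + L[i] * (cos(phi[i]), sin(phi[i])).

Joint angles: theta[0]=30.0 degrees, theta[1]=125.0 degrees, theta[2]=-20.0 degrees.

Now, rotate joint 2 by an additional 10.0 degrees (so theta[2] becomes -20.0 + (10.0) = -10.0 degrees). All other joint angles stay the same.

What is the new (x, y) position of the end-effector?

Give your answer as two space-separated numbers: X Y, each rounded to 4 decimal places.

Answer: 1.5623 7.0603

Derivation:
joint[0] = (0.0000, 0.0000)  (base)
link 0: phi[0] = 30 = 30 deg
  cos(30 deg) = 0.8660, sin(30 deg) = 0.5000
  joint[1] = (0.0000, 0.0000) + 7.6 * (0.8660, 0.5000) = (0.0000 + 6.5818, 0.0000 + 3.8000) = (6.5818, 3.8000)
link 1: phi[1] = 30 + 125 = 155 deg
  cos(155 deg) = -0.9063, sin(155 deg) = 0.4226
  joint[2] = (6.5818, 3.8000) + 1.2 * (-0.9063, 0.4226) = (6.5818 + -1.0876, 3.8000 + 0.5071) = (5.4942, 4.3071)
link 2: phi[2] = 30 + 125 + -10 = 145 deg
  cos(145 deg) = -0.8192, sin(145 deg) = 0.5736
  joint[3] = (5.4942, 4.3071) + 4.8 * (-0.8192, 0.5736) = (5.4942 + -3.9319, 4.3071 + 2.7532) = (1.5623, 7.0603)
End effector: (1.5623, 7.0603)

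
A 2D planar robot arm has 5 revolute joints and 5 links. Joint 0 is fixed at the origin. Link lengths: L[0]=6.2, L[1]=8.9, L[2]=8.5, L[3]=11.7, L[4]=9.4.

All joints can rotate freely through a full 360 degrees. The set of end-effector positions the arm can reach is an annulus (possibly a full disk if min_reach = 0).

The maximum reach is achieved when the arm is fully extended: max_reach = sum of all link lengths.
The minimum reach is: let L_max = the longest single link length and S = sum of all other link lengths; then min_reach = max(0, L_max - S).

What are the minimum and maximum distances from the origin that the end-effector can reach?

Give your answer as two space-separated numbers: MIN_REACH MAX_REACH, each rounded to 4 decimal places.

Answer: 0.0000 44.7000

Derivation:
Link lengths: [6.2, 8.9, 8.5, 11.7, 9.4]
max_reach = 6.2 + 8.9 + 8.5 + 11.7 + 9.4 = 44.7
L_max = max([6.2, 8.9, 8.5, 11.7, 9.4]) = 11.7
S (sum of others) = 44.7 - 11.7 = 33
min_reach = max(0, 11.7 - 33) = max(0, -21.3) = 0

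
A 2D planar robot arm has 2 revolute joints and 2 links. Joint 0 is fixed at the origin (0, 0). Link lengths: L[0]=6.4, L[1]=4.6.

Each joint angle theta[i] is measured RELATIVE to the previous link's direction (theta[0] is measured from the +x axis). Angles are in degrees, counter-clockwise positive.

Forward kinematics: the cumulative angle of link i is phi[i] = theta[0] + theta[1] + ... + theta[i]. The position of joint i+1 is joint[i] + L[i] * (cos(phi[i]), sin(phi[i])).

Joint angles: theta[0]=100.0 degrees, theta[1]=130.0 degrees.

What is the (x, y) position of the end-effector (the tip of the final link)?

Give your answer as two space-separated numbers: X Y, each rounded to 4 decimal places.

Answer: -4.0682 2.7790

Derivation:
joint[0] = (0.0000, 0.0000)  (base)
link 0: phi[0] = 100 = 100 deg
  cos(100 deg) = -0.1736, sin(100 deg) = 0.9848
  joint[1] = (0.0000, 0.0000) + 6.4 * (-0.1736, 0.9848) = (0.0000 + -1.1113, 0.0000 + 6.3028) = (-1.1113, 6.3028)
link 1: phi[1] = 100 + 130 = 230 deg
  cos(230 deg) = -0.6428, sin(230 deg) = -0.7660
  joint[2] = (-1.1113, 6.3028) + 4.6 * (-0.6428, -0.7660) = (-1.1113 + -2.9568, 6.3028 + -3.5238) = (-4.0682, 2.7790)
End effector: (-4.0682, 2.7790)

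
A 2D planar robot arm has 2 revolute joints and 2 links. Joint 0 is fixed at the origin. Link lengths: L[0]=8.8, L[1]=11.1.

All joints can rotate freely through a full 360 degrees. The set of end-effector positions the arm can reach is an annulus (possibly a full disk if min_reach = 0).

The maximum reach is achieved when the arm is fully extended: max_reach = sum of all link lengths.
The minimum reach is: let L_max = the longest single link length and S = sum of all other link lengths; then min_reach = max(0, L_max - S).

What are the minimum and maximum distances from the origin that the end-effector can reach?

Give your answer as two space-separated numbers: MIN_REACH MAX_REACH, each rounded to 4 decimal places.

Link lengths: [8.8, 11.1]
max_reach = 8.8 + 11.1 = 19.9
L_max = max([8.8, 11.1]) = 11.1
S (sum of others) = 19.9 - 11.1 = 8.8
min_reach = max(0, 11.1 - 8.8) = max(0, 2.3) = 2.3

Answer: 2.3000 19.9000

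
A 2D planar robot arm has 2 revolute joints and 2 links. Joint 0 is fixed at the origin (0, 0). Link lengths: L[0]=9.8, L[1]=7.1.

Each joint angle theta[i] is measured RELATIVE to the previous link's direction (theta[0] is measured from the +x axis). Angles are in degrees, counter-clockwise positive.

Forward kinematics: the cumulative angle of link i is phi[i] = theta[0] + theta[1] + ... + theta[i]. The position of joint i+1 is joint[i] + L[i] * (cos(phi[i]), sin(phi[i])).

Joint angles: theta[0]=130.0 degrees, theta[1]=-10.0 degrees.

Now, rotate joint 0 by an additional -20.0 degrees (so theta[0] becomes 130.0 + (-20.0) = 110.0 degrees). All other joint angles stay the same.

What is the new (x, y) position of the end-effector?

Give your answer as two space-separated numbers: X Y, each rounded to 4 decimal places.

joint[0] = (0.0000, 0.0000)  (base)
link 0: phi[0] = 110 = 110 deg
  cos(110 deg) = -0.3420, sin(110 deg) = 0.9397
  joint[1] = (0.0000, 0.0000) + 9.8 * (-0.3420, 0.9397) = (0.0000 + -3.3518, 0.0000 + 9.2090) = (-3.3518, 9.2090)
link 1: phi[1] = 110 + -10 = 100 deg
  cos(100 deg) = -0.1736, sin(100 deg) = 0.9848
  joint[2] = (-3.3518, 9.2090) + 7.1 * (-0.1736, 0.9848) = (-3.3518 + -1.2329, 9.2090 + 6.9921) = (-4.5847, 16.2011)
End effector: (-4.5847, 16.2011)

Answer: -4.5847 16.2011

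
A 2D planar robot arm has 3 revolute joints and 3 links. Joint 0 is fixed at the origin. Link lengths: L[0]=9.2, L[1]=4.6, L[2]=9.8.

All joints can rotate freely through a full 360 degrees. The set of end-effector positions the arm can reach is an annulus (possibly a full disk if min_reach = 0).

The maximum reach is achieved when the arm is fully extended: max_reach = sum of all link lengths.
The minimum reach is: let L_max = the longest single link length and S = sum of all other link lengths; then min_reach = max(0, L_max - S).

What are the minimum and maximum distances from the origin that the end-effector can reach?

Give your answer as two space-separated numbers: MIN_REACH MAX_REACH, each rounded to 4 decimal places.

Answer: 0.0000 23.6000

Derivation:
Link lengths: [9.2, 4.6, 9.8]
max_reach = 9.2 + 4.6 + 9.8 = 23.6
L_max = max([9.2, 4.6, 9.8]) = 9.8
S (sum of others) = 23.6 - 9.8 = 13.8
min_reach = max(0, 9.8 - 13.8) = max(0, -4) = 0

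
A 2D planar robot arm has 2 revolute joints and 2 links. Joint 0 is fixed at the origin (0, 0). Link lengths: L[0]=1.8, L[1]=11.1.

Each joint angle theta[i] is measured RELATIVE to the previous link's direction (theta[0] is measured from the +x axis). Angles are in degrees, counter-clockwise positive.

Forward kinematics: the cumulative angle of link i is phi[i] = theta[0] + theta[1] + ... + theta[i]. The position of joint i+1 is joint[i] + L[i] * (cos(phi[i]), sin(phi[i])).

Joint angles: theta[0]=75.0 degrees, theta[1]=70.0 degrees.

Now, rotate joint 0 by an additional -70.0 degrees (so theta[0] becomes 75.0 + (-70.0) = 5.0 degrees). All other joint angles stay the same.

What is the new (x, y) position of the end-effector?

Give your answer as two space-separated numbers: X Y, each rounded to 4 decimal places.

Answer: 4.6660 10.8787

Derivation:
joint[0] = (0.0000, 0.0000)  (base)
link 0: phi[0] = 5 = 5 deg
  cos(5 deg) = 0.9962, sin(5 deg) = 0.0872
  joint[1] = (0.0000, 0.0000) + 1.8 * (0.9962, 0.0872) = (0.0000 + 1.7932, 0.0000 + 0.1569) = (1.7932, 0.1569)
link 1: phi[1] = 5 + 70 = 75 deg
  cos(75 deg) = 0.2588, sin(75 deg) = 0.9659
  joint[2] = (1.7932, 0.1569) + 11.1 * (0.2588, 0.9659) = (1.7932 + 2.8729, 0.1569 + 10.7218) = (4.6660, 10.8787)
End effector: (4.6660, 10.8787)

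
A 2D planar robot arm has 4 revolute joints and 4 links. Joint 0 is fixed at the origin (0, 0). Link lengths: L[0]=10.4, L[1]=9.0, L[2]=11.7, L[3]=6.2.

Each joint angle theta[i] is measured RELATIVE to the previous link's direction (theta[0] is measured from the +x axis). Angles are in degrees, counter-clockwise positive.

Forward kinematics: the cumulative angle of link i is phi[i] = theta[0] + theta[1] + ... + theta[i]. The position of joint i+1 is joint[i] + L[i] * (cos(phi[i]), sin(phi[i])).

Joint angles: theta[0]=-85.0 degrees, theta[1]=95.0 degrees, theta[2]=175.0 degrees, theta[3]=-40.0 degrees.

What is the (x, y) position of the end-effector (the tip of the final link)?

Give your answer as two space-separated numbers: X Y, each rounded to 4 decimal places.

joint[0] = (0.0000, 0.0000)  (base)
link 0: phi[0] = -85 = -85 deg
  cos(-85 deg) = 0.0872, sin(-85 deg) = -0.9962
  joint[1] = (0.0000, 0.0000) + 10.4 * (0.0872, -0.9962) = (0.0000 + 0.9064, 0.0000 + -10.3604) = (0.9064, -10.3604)
link 1: phi[1] = -85 + 95 = 10 deg
  cos(10 deg) = 0.9848, sin(10 deg) = 0.1736
  joint[2] = (0.9064, -10.3604) + 9 * (0.9848, 0.1736) = (0.9064 + 8.8633, -10.3604 + 1.5628) = (9.7697, -8.7976)
link 2: phi[2] = -85 + 95 + 175 = 185 deg
  cos(185 deg) = -0.9962, sin(185 deg) = -0.0872
  joint[3] = (9.7697, -8.7976) + 11.7 * (-0.9962, -0.0872) = (9.7697 + -11.6555, -8.7976 + -1.0197) = (-1.8858, -9.8173)
link 3: phi[3] = -85 + 95 + 175 + -40 = 145 deg
  cos(145 deg) = -0.8192, sin(145 deg) = 0.5736
  joint[4] = (-1.8858, -9.8173) + 6.2 * (-0.8192, 0.5736) = (-1.8858 + -5.0787, -9.8173 + 3.5562) = (-6.9645, -6.2611)
End effector: (-6.9645, -6.2611)

Answer: -6.9645 -6.2611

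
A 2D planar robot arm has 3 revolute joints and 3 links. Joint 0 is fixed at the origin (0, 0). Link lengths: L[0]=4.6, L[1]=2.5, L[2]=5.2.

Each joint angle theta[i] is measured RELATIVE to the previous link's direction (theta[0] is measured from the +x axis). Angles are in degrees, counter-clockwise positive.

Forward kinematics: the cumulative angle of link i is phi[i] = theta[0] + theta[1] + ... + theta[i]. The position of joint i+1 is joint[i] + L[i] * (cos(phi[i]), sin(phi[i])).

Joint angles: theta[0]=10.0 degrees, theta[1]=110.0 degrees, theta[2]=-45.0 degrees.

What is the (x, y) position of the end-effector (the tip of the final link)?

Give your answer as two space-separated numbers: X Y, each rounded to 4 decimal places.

Answer: 4.6260 7.9867

Derivation:
joint[0] = (0.0000, 0.0000)  (base)
link 0: phi[0] = 10 = 10 deg
  cos(10 deg) = 0.9848, sin(10 deg) = 0.1736
  joint[1] = (0.0000, 0.0000) + 4.6 * (0.9848, 0.1736) = (0.0000 + 4.5301, 0.0000 + 0.7988) = (4.5301, 0.7988)
link 1: phi[1] = 10 + 110 = 120 deg
  cos(120 deg) = -0.5000, sin(120 deg) = 0.8660
  joint[2] = (4.5301, 0.7988) + 2.5 * (-0.5000, 0.8660) = (4.5301 + -1.2500, 0.7988 + 2.1651) = (3.2801, 2.9638)
link 2: phi[2] = 10 + 110 + -45 = 75 deg
  cos(75 deg) = 0.2588, sin(75 deg) = 0.9659
  joint[3] = (3.2801, 2.9638) + 5.2 * (0.2588, 0.9659) = (3.2801 + 1.3459, 2.9638 + 5.0228) = (4.6260, 7.9867)
End effector: (4.6260, 7.9867)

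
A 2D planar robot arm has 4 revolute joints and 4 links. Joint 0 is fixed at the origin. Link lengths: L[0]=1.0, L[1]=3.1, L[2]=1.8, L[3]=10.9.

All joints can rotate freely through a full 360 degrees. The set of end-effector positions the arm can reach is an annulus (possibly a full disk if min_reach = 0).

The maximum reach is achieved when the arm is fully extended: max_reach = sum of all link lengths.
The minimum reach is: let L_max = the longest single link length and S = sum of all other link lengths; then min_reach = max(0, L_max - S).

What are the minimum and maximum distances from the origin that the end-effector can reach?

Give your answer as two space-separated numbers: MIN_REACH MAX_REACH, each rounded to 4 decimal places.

Link lengths: [1.0, 3.1, 1.8, 10.9]
max_reach = 1 + 3.1 + 1.8 + 10.9 = 16.8
L_max = max([1.0, 3.1, 1.8, 10.9]) = 10.9
S (sum of others) = 16.8 - 10.9 = 5.9
min_reach = max(0, 10.9 - 5.9) = max(0, 5) = 5

Answer: 5.0000 16.8000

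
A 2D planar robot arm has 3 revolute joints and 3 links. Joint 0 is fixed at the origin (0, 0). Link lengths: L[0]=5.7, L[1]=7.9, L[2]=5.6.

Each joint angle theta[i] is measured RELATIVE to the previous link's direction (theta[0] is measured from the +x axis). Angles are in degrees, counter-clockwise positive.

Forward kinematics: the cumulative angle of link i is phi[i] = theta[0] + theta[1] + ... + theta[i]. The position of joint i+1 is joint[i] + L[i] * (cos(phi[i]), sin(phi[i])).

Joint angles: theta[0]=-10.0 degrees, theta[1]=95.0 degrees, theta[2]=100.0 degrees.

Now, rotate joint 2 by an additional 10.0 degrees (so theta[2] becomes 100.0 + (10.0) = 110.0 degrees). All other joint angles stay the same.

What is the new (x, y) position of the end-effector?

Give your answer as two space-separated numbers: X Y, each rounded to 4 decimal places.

Answer: 0.8927 5.4308

Derivation:
joint[0] = (0.0000, 0.0000)  (base)
link 0: phi[0] = -10 = -10 deg
  cos(-10 deg) = 0.9848, sin(-10 deg) = -0.1736
  joint[1] = (0.0000, 0.0000) + 5.7 * (0.9848, -0.1736) = (0.0000 + 5.6134, 0.0000 + -0.9898) = (5.6134, -0.9898)
link 1: phi[1] = -10 + 95 = 85 deg
  cos(85 deg) = 0.0872, sin(85 deg) = 0.9962
  joint[2] = (5.6134, -0.9898) + 7.9 * (0.0872, 0.9962) = (5.6134 + 0.6885, -0.9898 + 7.8699) = (6.3019, 6.8801)
link 2: phi[2] = -10 + 95 + 110 = 195 deg
  cos(195 deg) = -0.9659, sin(195 deg) = -0.2588
  joint[3] = (6.3019, 6.8801) + 5.6 * (-0.9659, -0.2588) = (6.3019 + -5.4092, 6.8801 + -1.4494) = (0.8927, 5.4308)
End effector: (0.8927, 5.4308)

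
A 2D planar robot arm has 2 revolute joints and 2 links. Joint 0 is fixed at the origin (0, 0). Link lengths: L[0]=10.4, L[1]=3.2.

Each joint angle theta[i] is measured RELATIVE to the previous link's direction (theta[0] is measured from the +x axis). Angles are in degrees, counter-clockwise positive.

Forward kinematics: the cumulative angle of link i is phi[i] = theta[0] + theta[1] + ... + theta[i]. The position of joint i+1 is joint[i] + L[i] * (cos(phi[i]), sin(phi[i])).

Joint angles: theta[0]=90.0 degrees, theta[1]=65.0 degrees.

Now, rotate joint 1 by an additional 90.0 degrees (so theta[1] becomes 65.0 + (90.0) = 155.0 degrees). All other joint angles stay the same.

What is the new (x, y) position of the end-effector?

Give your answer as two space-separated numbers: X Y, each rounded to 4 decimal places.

Answer: -1.3524 7.4998

Derivation:
joint[0] = (0.0000, 0.0000)  (base)
link 0: phi[0] = 90 = 90 deg
  cos(90 deg) = 0.0000, sin(90 deg) = 1.0000
  joint[1] = (0.0000, 0.0000) + 10.4 * (0.0000, 1.0000) = (0.0000 + 0.0000, 0.0000 + 10.4000) = (0.0000, 10.4000)
link 1: phi[1] = 90 + 155 = 245 deg
  cos(245 deg) = -0.4226, sin(245 deg) = -0.9063
  joint[2] = (0.0000, 10.4000) + 3.2 * (-0.4226, -0.9063) = (0.0000 + -1.3524, 10.4000 + -2.9002) = (-1.3524, 7.4998)
End effector: (-1.3524, 7.4998)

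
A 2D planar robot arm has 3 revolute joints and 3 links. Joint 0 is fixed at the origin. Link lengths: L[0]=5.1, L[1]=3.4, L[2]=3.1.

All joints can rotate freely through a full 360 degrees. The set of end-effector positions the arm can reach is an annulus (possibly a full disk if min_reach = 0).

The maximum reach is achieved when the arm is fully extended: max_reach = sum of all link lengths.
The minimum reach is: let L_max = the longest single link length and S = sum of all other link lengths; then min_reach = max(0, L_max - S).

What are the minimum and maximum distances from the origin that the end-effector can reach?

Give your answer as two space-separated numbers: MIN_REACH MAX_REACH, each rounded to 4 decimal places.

Answer: 0.0000 11.6000

Derivation:
Link lengths: [5.1, 3.4, 3.1]
max_reach = 5.1 + 3.4 + 3.1 = 11.6
L_max = max([5.1, 3.4, 3.1]) = 5.1
S (sum of others) = 11.6 - 5.1 = 6.5
min_reach = max(0, 5.1 - 6.5) = max(0, -1.4) = 0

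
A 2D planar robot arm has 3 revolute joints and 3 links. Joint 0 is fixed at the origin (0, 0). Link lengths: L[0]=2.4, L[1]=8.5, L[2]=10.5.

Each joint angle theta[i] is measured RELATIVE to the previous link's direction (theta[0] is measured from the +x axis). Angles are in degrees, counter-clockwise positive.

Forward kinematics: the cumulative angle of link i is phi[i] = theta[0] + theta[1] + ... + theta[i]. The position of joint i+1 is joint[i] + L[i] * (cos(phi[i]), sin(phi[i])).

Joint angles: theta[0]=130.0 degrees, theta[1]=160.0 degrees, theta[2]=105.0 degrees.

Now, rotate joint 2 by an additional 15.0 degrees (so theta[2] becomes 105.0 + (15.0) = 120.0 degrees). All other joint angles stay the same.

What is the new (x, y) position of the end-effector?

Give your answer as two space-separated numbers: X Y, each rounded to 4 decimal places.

joint[0] = (0.0000, 0.0000)  (base)
link 0: phi[0] = 130 = 130 deg
  cos(130 deg) = -0.6428, sin(130 deg) = 0.7660
  joint[1] = (0.0000, 0.0000) + 2.4 * (-0.6428, 0.7660) = (0.0000 + -1.5427, 0.0000 + 1.8385) = (-1.5427, 1.8385)
link 1: phi[1] = 130 + 160 = 290 deg
  cos(290 deg) = 0.3420, sin(290 deg) = -0.9397
  joint[2] = (-1.5427, 1.8385) + 8.5 * (0.3420, -0.9397) = (-1.5427 + 2.9072, 1.8385 + -7.9874) = (1.3645, -6.1489)
link 2: phi[2] = 130 + 160 + 120 = 410 deg
  cos(410 deg) = 0.6428, sin(410 deg) = 0.7660
  joint[3] = (1.3645, -6.1489) + 10.5 * (0.6428, 0.7660) = (1.3645 + 6.7493, -6.1489 + 8.0435) = (8.1138, 1.8946)
End effector: (8.1138, 1.8946)

Answer: 8.1138 1.8946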